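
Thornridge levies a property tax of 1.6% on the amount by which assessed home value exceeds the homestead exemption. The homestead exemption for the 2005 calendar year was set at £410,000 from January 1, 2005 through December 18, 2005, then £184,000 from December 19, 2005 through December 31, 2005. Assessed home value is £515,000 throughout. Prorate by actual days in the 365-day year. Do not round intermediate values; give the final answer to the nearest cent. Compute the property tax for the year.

£1,808.79

January 1 – December 18, 2005: 352 days, exemption £410,000 → (£515,000 − £410,000) × 1.6% × 352/365 = £1,620.1644
December 19 – December 31, 2005: 13 days, exemption £184,000 → (£515,000 − £184,000) × 1.6% × 13/365 = £188.6247
Total = £1,808.7890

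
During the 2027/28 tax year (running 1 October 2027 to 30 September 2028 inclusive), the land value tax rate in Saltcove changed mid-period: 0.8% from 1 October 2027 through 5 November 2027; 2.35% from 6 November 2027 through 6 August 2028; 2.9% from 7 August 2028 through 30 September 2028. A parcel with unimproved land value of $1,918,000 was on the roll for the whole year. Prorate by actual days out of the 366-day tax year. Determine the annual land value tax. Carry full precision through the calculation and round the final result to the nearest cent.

$43,734.07

1 October – 5 November 2027: 36 days at 0.8% → $1,918,000 × 0.8% × 36/366 = $1,509.2459
6 November 2027 – 6 August 2028: 275 days at 2.35% → $1,918,000 × 2.35% × 275/366 = $33,866.3251
7 August – 30 September 2028: 55 days at 2.9% → $1,918,000 × 2.9% × 55/366 = $8,358.4973
Total = $43,734.0683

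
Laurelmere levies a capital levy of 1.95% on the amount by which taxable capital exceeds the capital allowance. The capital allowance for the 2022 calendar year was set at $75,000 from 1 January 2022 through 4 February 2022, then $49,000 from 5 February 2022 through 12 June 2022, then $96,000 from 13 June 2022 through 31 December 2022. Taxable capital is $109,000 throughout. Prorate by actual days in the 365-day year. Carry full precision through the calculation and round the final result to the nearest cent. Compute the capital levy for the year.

1 January – 4 February 2022: 35 days, exemption $75,000 → ($109,000 − $75,000) × 1.95% × 35/365 = $63.5753
5 February – 12 June 2022: 128 days, exemption $49,000 → ($109,000 − $49,000) × 1.95% × 128/365 = $410.3014
13 June – 31 December 2022: 202 days, exemption $96,000 → ($109,000 − $96,000) × 1.95% × 202/365 = $140.2932
Total = $614.1699

$614.17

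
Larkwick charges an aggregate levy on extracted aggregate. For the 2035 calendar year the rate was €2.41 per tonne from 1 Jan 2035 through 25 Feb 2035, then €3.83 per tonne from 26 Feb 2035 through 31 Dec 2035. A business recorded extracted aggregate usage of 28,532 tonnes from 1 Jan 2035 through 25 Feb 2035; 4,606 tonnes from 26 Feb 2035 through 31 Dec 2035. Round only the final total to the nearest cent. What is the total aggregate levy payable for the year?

1 Jan – 25 Feb 2035: 28,532 tonnes at €2.41/tonne → €68762.12
26 Feb – 31 Dec 2035: 4,606 tonnes at €3.83/tonne → €17640.98

€86403.10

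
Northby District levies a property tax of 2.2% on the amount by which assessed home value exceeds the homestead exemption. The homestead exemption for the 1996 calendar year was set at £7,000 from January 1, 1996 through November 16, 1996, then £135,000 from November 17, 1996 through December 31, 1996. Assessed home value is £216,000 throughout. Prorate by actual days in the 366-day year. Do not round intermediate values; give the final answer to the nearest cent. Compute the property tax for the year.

£4,251.77

January 1 – November 16, 1996: 321 days, exemption £7,000 → (£216,000 − £7,000) × 2.2% × 321/366 = £4,032.6721
November 17 – December 31, 1996: 45 days, exemption £135,000 → (£216,000 − £135,000) × 2.2% × 45/366 = £219.0984
Total = £4,251.7705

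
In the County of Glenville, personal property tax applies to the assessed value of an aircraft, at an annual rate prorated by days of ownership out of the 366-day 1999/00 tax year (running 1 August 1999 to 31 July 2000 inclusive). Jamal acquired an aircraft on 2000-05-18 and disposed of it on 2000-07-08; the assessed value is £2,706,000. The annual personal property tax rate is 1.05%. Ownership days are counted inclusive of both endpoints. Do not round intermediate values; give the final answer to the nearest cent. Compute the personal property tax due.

£4,036.82

Days held (2000-05-18 to 2000-07-08): 52 out of 366
Tax = £2,706,000 × 1.05% × 52/366 = £4,036.8197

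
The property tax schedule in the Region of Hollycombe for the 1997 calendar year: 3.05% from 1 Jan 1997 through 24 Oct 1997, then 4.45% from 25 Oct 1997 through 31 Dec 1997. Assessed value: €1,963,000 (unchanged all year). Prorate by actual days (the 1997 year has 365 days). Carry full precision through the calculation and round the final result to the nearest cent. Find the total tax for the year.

€64,991.43

1 Jan – 24 Oct 1997: 297 days at 3.05% → €1,963,000 × 3.05% × 297/365 = €48,717.3575
25 Oct – 31 Dec 1997: 68 days at 4.45% → €1,963,000 × 4.45% × 68/365 = €16,274.0767
Total = €64,991.4342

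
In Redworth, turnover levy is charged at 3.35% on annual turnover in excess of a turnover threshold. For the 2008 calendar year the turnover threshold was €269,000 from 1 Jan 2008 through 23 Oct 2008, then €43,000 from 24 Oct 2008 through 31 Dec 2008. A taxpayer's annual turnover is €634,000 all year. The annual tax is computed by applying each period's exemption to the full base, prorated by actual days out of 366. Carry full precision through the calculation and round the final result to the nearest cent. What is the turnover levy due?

€13,654.82

1 Jan – 23 Oct 2008: 297 days, exemption €269,000 → (€634,000 − €269,000) × 3.35% × 297/366 = €9,922.3156
24 Oct – 31 Dec 2008: 69 days, exemption €43,000 → (€634,000 − €43,000) × 3.35% × 69/366 = €3,732.5041
Total = €13,654.8197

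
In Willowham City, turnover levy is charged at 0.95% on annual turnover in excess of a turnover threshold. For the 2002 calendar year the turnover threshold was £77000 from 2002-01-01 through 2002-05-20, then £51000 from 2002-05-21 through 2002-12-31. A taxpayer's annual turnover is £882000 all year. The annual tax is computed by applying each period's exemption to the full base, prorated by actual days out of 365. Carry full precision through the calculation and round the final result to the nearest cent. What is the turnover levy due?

2002-01-01 to 2002-05-20: 140 days, exemption £77000 → (£882000 − £77000) × 0.95% × 140/365 = £2933.2877
2002-05-21 to 2002-12-31: 225 days, exemption £51000 → (£882000 − £51000) × 0.95% × 225/365 = £4866.4726
Total = £7799.7603

£7799.76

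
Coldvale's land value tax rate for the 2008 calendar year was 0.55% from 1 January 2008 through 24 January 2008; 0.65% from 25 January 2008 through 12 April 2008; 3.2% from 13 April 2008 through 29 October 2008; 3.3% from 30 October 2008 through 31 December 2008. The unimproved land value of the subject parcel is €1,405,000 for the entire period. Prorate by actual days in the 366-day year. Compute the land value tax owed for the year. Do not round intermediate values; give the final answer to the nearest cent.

1 January – 24 January 2008: 24 days at 0.55% → €1,405,000 × 0.55% × 24/366 = €506.7213
25 January – 12 April 2008: 79 days at 0.65% → €1,405,000 × 0.65% × 79/366 = €1,971.2227
13 April – 29 October 2008: 200 days at 3.2% → €1,405,000 × 3.2% × 200/366 = €24,568.3060
30 October – 31 December 2008: 63 days at 3.3% → €1,405,000 × 3.3% × 63/366 = €7,980.8607
Total = €35,027.1107

€35,027.11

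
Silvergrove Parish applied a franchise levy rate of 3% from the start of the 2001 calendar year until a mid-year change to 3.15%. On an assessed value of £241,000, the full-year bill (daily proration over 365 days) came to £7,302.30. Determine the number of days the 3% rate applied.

292 days

Let d = days at the first rate; then 365 − d days at the second rate.
£241,000 × [3%·d + 3.15%·(365−d)] / 365 = £7,302.30
Solving gives d = 292, so the new rate took effect on 20 October 2001.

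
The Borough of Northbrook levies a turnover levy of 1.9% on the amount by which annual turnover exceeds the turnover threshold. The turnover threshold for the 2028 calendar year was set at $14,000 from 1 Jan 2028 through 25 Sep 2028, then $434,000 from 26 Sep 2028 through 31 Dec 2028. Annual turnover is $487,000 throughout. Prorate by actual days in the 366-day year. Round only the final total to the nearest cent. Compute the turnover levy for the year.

1 Jan – 25 Sep 2028: 269 days, exemption $14,000 → ($487,000 − $14,000) × 1.9% × 269/366 = $6,605.1995
26 Sep – 31 Dec 2028: 97 days, exemption $434,000 → ($487,000 − $434,000) × 1.9% × 97/366 = $266.8825
Total = $6,872.0820

$6,872.08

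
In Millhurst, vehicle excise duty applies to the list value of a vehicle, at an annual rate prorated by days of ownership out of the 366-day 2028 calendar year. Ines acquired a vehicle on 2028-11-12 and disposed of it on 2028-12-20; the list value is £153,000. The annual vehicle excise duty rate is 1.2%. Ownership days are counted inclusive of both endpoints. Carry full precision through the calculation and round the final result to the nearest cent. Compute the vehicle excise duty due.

Days held (2028-11-12 to 2028-12-20): 39 out of 366
Tax = £153,000 × 1.2% × 39/366 = £195.6393

£195.64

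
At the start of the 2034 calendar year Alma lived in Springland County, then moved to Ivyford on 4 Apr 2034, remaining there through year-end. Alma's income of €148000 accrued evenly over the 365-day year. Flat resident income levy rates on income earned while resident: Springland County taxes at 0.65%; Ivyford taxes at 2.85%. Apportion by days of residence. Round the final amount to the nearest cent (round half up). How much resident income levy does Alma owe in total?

Springland County, 1 Jan – 3 Apr 2034: 93 days → €148000 × 0.65% × 93/365 = €245.1123
Ivyford, 4 Apr – 31 Dec 2034: 272 days → €148000 × 2.85% × 272/365 = €3143.2767
Total = €3388.3890

€3388.39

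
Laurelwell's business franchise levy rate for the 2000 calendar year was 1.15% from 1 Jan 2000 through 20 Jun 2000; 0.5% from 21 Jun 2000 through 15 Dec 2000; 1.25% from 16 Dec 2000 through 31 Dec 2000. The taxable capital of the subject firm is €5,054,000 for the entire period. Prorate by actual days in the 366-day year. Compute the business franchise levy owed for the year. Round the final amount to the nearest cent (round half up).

1 Jan – 20 Jun 2000: 172 days at 1.15% → €5,054,000 × 1.15% × 172/366 = €27,313.6940
21 Jun – 15 Dec 2000: 178 days at 0.5% → €5,054,000 × 0.5% × 178/366 = €12,289.7814
16 Dec – 31 Dec 2000: 16 days at 1.25% → €5,054,000 × 1.25% × 16/366 = €2,761.7486
Total = €42,365.2240

€42,365.22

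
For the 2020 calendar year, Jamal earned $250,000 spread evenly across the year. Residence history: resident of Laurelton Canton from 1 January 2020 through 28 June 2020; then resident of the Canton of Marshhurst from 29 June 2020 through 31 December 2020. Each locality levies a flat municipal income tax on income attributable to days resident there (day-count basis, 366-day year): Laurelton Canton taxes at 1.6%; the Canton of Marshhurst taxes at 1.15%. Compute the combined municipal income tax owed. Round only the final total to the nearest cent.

Laurelton Canton, 1 January – 28 June 2020: 180 days → $250,000 × 1.6% × 180/366 = $1,967.2131
The Canton of Marshhurst, 29 June – 31 December 2020: 186 days → $250,000 × 1.15% × 186/366 = $1,461.0656
Total = $3,428.2787

$3,428.28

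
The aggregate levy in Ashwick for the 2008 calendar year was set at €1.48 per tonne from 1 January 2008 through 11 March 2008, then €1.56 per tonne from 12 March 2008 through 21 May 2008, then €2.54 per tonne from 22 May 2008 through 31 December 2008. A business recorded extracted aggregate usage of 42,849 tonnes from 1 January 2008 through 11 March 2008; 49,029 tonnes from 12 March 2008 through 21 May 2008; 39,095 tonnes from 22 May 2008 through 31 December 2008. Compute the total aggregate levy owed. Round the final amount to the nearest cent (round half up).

€239203.06

1 January – 11 March 2008: 42,849 tonnes at €1.48/tonne → €63416.52
12 March – 21 May 2008: 49,029 tonnes at €1.56/tonne → €76485.24
22 May – 31 December 2008: 39,095 tonnes at €2.54/tonne → €99301.30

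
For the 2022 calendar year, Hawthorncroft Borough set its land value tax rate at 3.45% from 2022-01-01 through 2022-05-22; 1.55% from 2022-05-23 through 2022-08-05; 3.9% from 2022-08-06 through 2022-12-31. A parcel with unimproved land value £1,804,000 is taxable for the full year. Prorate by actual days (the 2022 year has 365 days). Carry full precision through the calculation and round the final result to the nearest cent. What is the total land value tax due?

£58,486.67

2022-01-01 to 2022-05-22: 142 days at 3.45% → £1,804,000 × 3.45% × 142/365 = £24,213.1397
2022-05-23 to 2022-08-05: 75 days at 1.55% → £1,804,000 × 1.55% × 75/365 = £5,745.6164
2022-08-06 to 2022-12-31: 148 days at 3.9% → £1,804,000 × 3.9% × 148/365 = £28,527.9123
Total = £58,486.6685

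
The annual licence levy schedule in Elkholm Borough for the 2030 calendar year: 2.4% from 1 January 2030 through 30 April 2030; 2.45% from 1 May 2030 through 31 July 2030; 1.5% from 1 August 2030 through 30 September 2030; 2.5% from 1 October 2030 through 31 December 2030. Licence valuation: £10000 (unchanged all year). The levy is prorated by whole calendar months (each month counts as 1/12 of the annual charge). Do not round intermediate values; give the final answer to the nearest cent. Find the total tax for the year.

1 January – 30 April 2030: 4 months at 2.4% → £10000 × 2.4% × 4/12 = £80.0000
1 May – 31 July 2030: 3 months at 2.45% → £10000 × 2.45% × 3/12 = £61.2500
1 August – 30 September 2030: 2 months at 1.5% → £10000 × 1.5% × 2/12 = £25.0000
1 October – 31 December 2030: 3 months at 2.5% → £10000 × 2.5% × 3/12 = £62.5000
Total = £228.7500

£228.75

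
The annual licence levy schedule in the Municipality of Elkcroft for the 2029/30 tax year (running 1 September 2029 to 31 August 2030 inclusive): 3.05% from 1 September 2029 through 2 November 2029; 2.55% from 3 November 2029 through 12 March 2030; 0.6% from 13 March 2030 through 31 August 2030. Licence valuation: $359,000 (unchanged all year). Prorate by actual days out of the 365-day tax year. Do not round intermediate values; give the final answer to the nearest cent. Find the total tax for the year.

$6,165.46

1 September – 2 November 2029: 63 days at 3.05% → $359,000 × 3.05% × 63/365 = $1,889.9137
3 November 2029 – 12 March 2030: 130 days at 2.55% → $359,000 × 2.55% × 130/365 = $3,260.5068
13 March – 31 August 2030: 172 days at 0.6% → $359,000 × 0.6% × 172/365 = $1,015.0356
Total = $6,165.4562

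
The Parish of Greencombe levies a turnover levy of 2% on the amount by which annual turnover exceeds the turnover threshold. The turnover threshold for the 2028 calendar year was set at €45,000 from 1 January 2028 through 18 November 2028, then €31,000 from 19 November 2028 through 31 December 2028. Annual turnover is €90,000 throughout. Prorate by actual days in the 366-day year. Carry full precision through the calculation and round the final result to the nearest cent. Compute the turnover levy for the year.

€932.90

1 January – 18 November 2028: 323 days, exemption €45,000 → (€90,000 − €45,000) × 2% × 323/366 = €794.2623
19 November – 31 December 2028: 43 days, exemption €31,000 → (€90,000 − €31,000) × 2% × 43/366 = €138.6339
Total = €932.8962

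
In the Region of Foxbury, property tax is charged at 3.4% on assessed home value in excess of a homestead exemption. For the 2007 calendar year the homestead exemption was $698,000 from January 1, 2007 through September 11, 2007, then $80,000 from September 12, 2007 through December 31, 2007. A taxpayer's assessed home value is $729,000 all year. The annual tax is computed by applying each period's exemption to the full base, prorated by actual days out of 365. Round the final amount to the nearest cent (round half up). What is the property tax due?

January 1 – September 11, 2007: 254 days, exemption $698,000 → ($729,000 − $698,000) × 3.4% × 254/365 = $733.4685
September 12 – December 31, 2007: 111 days, exemption $80,000 → ($729,000 − $80,000) × 3.4% × 111/365 = $6,710.4822
Total = $7,443.9507

$7,443.95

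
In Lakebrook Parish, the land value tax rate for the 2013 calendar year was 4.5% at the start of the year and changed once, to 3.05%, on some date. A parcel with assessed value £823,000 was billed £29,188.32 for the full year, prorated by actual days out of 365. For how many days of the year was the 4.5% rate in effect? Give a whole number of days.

125 days

Let d = days at the first rate; then 365 − d days at the second rate.
£823,000 × [4.5%·d + 3.05%·(365−d)] / 365 = £29,188.32
Solving gives d = 125, so the new rate took effect on 6 May 2013.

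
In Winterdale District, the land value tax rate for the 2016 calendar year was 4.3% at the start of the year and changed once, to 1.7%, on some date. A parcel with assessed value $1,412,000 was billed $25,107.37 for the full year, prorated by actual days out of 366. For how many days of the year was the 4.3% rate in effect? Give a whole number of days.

11 days

Let d = days at the first rate; then 366 − d days at the second rate.
$1,412,000 × [4.3%·d + 1.7%·(366−d)] / 366 = $25,107.37
Solving gives d = 11, so the new rate took effect on January 12, 2016.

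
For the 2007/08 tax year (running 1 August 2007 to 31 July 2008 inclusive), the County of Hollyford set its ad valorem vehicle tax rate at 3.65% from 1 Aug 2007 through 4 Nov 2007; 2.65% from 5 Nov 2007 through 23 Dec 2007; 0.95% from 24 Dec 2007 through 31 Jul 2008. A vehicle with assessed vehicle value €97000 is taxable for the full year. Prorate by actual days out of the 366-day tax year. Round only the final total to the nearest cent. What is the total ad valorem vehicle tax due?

€1829.22

1 Aug – 4 Nov 2007: 96 days at 3.65% → €97000 × 3.65% × 96/366 = €928.6557
5 Nov – 23 Dec 2007: 49 days at 2.65% → €97000 × 2.65% × 49/366 = €344.1380
24 Dec 2007 – 31 Jul 2008: 221 days at 0.95% → €97000 × 0.95% × 221/366 = €556.4249
Total = €1829.2186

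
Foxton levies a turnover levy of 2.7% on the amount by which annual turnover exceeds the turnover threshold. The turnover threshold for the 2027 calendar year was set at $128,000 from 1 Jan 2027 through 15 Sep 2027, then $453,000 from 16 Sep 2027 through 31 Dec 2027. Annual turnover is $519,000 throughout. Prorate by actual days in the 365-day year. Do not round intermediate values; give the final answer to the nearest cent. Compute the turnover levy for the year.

$7,984.60

1 Jan – 15 Sep 2027: 258 days, exemption $128,000 → ($519,000 − $128,000) × 2.7% × 258/365 = $7,462.2082
16 Sep – 31 Dec 2027: 107 days, exemption $453,000 → ($519,000 − $453,000) × 2.7% × 107/365 = $522.3945
Total = $7,984.6027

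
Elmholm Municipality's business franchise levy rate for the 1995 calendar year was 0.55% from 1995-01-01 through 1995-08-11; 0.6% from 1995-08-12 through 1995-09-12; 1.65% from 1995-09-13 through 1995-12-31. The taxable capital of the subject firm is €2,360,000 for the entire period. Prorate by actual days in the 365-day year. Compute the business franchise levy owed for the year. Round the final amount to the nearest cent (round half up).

€20,907.01

1995-01-01 to 1995-08-11: 223 days at 0.55% → €2,360,000 × 0.55% × 223/365 = €7,930.2466
1995-08-12 to 1995-09-12: 32 days at 0.6% → €2,360,000 × 0.6% × 32/365 = €1,241.4247
1995-09-13 to 1995-12-31: 110 days at 1.65% → €2,360,000 × 1.65% × 110/365 = €11,735.3425
Total = €20,907.0137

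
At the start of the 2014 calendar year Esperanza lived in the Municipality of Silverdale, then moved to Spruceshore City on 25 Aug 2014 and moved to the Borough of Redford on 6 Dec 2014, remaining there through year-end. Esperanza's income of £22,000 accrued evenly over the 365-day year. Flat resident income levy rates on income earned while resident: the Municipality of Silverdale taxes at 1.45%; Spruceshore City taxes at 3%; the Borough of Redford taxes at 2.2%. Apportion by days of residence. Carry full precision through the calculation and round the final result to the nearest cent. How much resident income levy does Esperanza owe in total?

The Municipality of Silverdale, 1 Jan – 24 Aug 2014: 236 days → £22,000 × 1.45% × 236/365 = £206.2575
Spruceshore City, 25 Aug – 5 Dec 2014: 103 days → £22,000 × 3% × 103/365 = £186.2466
The Borough of Redford, 6 Dec – 31 Dec 2014: 26 days → £22,000 × 2.2% × 26/365 = £34.4767
Total = £426.9808

£426.98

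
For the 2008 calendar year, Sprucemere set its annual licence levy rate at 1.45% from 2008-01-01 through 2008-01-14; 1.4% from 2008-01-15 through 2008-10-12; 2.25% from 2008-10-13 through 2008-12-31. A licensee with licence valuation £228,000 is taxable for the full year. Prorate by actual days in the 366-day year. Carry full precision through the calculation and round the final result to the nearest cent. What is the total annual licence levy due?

2008-01-01 to 2008-01-14: 14 days at 1.45% → £228,000 × 1.45% × 14/366 = £126.4590
2008-01-15 to 2008-10-12: 272 days at 1.4% → £228,000 × 1.4% × 272/366 = £2,372.1967
2008-10-13 to 2008-12-31: 80 days at 2.25% → £228,000 × 2.25% × 80/366 = £1,121.3115
Total = £3,619.9672

£3,619.97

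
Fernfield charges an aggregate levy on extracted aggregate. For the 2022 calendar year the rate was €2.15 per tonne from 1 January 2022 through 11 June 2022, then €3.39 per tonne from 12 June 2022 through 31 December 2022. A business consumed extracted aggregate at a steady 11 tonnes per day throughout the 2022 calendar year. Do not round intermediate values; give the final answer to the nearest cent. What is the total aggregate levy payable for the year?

€11,401.17

1 January – 11 June 2022: 162 days × 11 tonnes/day = 1,782 tonnes at €2.15/tonne → €3,831.30
12 June – 31 December 2022: 203 days × 11 tonnes/day = 2,233 tonnes at €3.39/tonne → €7,569.87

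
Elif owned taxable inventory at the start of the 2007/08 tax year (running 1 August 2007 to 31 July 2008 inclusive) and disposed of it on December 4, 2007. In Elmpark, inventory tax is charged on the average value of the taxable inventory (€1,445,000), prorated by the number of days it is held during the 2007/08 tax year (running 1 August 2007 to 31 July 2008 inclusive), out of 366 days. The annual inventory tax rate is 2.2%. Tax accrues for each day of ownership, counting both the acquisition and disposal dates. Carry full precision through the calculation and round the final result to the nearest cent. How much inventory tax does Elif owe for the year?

Days held (August 1 – December 4, 2007): 126 out of 366
Tax = €1,445,000 × 2.2% × 126/366 = €10,944.0984

€10,944.10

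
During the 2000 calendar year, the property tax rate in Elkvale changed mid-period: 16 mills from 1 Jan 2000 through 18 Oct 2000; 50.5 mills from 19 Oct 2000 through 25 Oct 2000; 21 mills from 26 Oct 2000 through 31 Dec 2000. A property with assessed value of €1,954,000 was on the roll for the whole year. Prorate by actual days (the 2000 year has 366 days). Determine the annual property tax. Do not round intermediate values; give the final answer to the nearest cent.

€34,341.82

1 Jan – 18 Oct 2000: 292 days at 16 mills → €1,954,000 × 1.6% × 292/366 = €24,942.8634
19 Oct – 25 Oct 2000: 7 days at 50.5 mills → €1,954,000 × 5.05% × 7/366 = €1,887.2650
26 Oct – 31 Dec 2000: 67 days at 21 mills → €1,954,000 × 2.1% × 67/366 = €7,511.6885
Total = €34,341.8169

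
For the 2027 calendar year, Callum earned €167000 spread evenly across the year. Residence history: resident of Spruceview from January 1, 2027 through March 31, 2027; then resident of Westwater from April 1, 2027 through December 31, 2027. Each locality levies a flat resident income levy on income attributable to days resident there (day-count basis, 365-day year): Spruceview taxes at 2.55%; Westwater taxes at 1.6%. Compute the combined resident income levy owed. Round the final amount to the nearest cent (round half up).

€3063.19

Spruceview, January 1 – March 31, 2027: 90 days → €167000 × 2.55% × 90/365 = €1050.0411
Westwater, April 1 – December 31, 2027: 275 days → €167000 × 1.6% × 275/365 = €2013.1507
Total = €3063.1918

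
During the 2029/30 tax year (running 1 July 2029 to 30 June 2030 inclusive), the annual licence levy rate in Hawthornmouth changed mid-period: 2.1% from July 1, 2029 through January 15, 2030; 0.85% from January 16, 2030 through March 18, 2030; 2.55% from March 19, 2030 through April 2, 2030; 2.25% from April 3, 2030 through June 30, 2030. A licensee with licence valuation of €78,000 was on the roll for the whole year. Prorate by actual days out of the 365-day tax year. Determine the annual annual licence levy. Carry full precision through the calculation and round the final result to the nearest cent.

€1,515.34

July 1, 2029 – January 15, 2030: 199 days at 2.1% → €78,000 × 2.1% × 199/365 = €893.0466
January 16 – March 18, 2030: 62 days at 0.85% → €78,000 × 0.85% × 62/365 = €112.6192
March 19 – April 2, 2030: 15 days at 2.55% → €78,000 × 2.55% × 15/365 = €81.7397
April 3 – June 30, 2030: 89 days at 2.25% → €78,000 × 2.25% × 89/365 = €427.9315
Total = €1,515.3370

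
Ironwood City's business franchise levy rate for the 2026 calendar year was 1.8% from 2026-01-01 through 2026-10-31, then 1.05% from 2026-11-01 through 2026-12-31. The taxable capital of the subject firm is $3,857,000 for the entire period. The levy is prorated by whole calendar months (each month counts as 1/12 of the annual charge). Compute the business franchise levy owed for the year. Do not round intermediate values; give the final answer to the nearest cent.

$64,604.75

2026-01-01 to 2026-10-31: 10 months at 1.8% → $3,857,000 × 1.8% × 10/12 = $57,855.0000
2026-11-01 to 2026-12-31: 2 months at 1.05% → $3,857,000 × 1.05% × 2/12 = $6,749.7500
Total = $64,604.7500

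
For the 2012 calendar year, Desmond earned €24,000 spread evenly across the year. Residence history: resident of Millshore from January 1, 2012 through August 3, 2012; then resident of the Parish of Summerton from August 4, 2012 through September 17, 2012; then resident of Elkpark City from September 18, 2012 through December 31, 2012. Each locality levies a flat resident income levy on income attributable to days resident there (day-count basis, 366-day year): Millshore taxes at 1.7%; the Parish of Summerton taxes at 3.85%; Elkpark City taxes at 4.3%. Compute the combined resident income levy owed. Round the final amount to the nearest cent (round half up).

€650.46

Millshore, January 1 – August 3, 2012: 216 days → €24,000 × 1.7% × 216/366 = €240.7869
The Parish of Summerton, August 4 – September 17, 2012: 45 days → €24,000 × 3.85% × 45/366 = €113.6066
Elkpark City, September 18 – December 31, 2012: 105 days → €24,000 × 4.3% × 105/366 = €296.0656
Total = €650.4590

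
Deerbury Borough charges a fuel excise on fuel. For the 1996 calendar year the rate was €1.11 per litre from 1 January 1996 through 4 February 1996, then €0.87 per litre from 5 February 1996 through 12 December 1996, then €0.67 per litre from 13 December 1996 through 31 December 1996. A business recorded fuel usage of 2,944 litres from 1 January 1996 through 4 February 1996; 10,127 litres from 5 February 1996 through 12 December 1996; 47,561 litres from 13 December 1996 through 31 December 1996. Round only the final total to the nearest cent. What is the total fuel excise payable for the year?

€43,944.20

1 January – 4 February 1996: 2,944 litres at €1.11/litre → €3,267.84
5 February – 12 December 1996: 10,127 litres at €0.87/litre → €8,810.49
13 December – 31 December 1996: 47,561 litres at €0.67/litre → €31,865.87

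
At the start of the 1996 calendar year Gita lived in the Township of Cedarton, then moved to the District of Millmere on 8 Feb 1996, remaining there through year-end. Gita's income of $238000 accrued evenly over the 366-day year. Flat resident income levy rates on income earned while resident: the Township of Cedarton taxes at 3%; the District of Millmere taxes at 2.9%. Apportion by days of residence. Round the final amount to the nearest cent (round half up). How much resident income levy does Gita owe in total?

$6926.71

The Township of Cedarton, 1 Jan – 7 Feb 1996: 38 days → $238000 × 3% × 38/366 = $741.3115
The District of Millmere, 8 Feb – 31 Dec 1996: 328 days → $238000 × 2.9% × 328/366 = $6185.3989
Total = $6926.7104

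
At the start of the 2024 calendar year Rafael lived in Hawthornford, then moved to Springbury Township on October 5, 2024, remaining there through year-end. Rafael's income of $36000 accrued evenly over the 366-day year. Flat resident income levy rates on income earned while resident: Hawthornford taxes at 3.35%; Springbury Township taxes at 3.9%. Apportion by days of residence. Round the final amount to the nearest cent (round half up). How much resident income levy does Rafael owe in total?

Hawthornford, January 1 – October 4, 2024: 278 days → $36000 × 3.35% × 278/366 = $916.0328
Springbury Township, October 5 – December 31, 2024: 88 days → $36000 × 3.9% × 88/366 = $337.5738
Total = $1253.6066

$1253.61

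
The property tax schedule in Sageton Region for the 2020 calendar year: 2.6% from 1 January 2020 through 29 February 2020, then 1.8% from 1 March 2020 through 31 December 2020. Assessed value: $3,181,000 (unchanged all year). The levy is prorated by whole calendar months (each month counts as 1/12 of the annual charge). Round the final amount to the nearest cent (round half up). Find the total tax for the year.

$61,499.33

1 January – 29 February 2020: 2 months at 2.6% → $3,181,000 × 2.6% × 2/12 = $13,784.3333
1 March – 31 December 2020: 10 months at 1.8% → $3,181,000 × 1.8% × 10/12 = $47,715.0000
Total = $61,499.3333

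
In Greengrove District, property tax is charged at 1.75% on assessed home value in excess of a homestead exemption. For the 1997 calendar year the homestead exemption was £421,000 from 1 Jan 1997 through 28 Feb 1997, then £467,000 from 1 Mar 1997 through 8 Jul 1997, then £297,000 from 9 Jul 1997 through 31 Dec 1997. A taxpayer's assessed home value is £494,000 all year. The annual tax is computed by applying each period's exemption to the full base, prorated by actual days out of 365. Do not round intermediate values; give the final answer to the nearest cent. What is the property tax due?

£2,037.14

1 Jan – 28 Feb 1997: 59 days, exemption £421,000 → (£494,000 − £421,000) × 1.75% × 59/365 = £206.5000
1 Mar – 8 Jul 1997: 130 days, exemption £467,000 → (£494,000 − £467,000) × 1.75% × 130/365 = £168.2877
9 Jul – 31 Dec 1997: 176 days, exemption £297,000 → (£494,000 − £297,000) × 1.75% × 176/365 = £1,662.3562
Total = £2,037.1438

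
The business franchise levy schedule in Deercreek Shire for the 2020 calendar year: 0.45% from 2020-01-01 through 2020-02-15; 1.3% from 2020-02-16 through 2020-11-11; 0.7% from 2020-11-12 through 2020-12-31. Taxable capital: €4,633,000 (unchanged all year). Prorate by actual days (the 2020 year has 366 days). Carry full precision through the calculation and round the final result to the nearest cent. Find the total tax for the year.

2020-01-01 to 2020-02-15: 46 days at 0.45% → €4,633,000 × 0.45% × 46/366 = €2,620.3033
2020-02-16 to 2020-11-11: 270 days at 1.3% → €4,633,000 × 1.3% × 270/366 = €44,431.2295
2020-11-12 to 2020-12-31: 50 days at 0.7% → €4,633,000 × 0.7% × 50/366 = €4,430.4645
Total = €51,481.9973

€51,482.00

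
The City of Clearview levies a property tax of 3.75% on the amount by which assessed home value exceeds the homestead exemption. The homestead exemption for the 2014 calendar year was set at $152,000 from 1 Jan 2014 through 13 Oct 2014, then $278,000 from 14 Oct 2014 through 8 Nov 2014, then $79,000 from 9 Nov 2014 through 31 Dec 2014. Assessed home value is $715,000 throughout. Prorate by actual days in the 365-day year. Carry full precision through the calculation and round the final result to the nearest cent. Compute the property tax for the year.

1 Jan – 13 Oct 2014: 286 days, exemption $152,000 → ($715,000 − $152,000) × 3.75% × 286/365 = $16,542.9452
14 Oct – 8 Nov 2014: 26 days, exemption $278,000 → ($715,000 − $278,000) × 3.75% × 26/365 = $1,167.3288
9 Nov – 31 Dec 2014: 53 days, exemption $79,000 → ($715,000 − $79,000) × 3.75% × 53/365 = $3,463.1507
Total = $21,173.4247

$21,173.42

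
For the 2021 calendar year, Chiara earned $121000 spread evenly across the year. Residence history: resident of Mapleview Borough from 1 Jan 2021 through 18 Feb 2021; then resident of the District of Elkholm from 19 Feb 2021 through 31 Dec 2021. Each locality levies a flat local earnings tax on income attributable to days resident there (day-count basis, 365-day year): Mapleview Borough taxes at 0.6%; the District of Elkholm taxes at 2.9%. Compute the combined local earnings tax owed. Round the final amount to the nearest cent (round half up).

Mapleview Borough, 1 Jan – 18 Feb 2021: 49 days → $121000 × 0.6% × 49/365 = $97.4630
The District of Elkholm, 19 Feb – 31 Dec 2021: 316 days → $121000 × 2.9% × 316/365 = $3037.9288
Total = $3135.3918

$3135.39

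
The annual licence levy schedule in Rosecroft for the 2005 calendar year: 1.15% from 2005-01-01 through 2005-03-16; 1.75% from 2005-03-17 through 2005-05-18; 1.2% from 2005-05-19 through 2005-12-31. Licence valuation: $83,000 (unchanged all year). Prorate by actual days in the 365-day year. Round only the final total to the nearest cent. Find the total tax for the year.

$1,066.27

2005-01-01 to 2005-03-16: 75 days at 1.15% → $83,000 × 1.15% × 75/365 = $196.1301
2005-03-17 to 2005-05-18: 63 days at 1.75% → $83,000 × 1.75% × 63/365 = $250.7055
2005-05-19 to 2005-12-31: 227 days at 1.2% → $83,000 × 1.2% × 227/365 = $619.4301
Total = $1,066.2658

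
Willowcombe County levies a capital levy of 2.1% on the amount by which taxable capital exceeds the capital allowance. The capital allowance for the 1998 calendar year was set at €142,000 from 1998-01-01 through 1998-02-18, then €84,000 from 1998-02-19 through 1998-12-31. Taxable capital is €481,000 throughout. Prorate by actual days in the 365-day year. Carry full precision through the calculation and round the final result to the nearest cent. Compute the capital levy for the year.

€8,173.49

1998-01-01 to 1998-02-18: 49 days, exemption €142,000 → (€481,000 − €142,000) × 2.1% × 49/365 = €955.7014
1998-02-19 to 1998-12-31: 316 days, exemption €84,000 → (€481,000 − €84,000) × 2.1% × 316/365 = €7,217.7863
Total = €8,173.4877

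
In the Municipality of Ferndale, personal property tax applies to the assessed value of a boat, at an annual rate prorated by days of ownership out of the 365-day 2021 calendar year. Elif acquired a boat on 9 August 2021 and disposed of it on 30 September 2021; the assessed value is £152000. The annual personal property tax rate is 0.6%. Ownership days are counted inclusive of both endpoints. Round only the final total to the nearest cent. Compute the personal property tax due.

£132.43

Days held (9 August – 30 September 2021): 53 out of 365
Tax = £152000 × 0.6% × 53/365 = £132.4274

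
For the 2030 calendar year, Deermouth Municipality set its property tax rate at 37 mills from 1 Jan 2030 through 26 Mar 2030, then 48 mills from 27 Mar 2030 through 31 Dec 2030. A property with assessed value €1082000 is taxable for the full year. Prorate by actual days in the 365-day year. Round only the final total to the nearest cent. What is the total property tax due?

€49164.30

1 Jan – 26 Mar 2030: 85 days at 37 mills → €1082000 × 3.7% × 85/365 = €9322.9863
27 Mar – 31 Dec 2030: 280 days at 48 mills → €1082000 × 4.8% × 280/365 = €39841.3151
Total = €49164.3014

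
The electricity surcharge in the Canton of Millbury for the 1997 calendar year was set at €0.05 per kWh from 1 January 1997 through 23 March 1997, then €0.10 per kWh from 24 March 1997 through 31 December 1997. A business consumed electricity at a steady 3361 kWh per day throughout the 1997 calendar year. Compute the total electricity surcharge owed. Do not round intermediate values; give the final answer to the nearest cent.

€108896.40

1 January – 23 March 1997: 82 days × 3361 kWh/day = 275,602 kWh at €0.05/kWh → €13780.10
24 March – 31 December 1997: 283 days × 3361 kWh/day = 951,163 kWh at €0.10/kWh → €95116.30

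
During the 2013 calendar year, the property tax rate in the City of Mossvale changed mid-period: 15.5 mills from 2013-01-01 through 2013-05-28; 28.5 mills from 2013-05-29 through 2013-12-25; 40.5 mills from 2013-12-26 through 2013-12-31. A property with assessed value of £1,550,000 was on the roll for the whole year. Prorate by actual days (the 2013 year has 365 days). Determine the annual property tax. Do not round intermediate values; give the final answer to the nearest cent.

£36,310.34

2013-01-01 to 2013-05-28: 148 days at 15.5 mills → £1,550,000 × 1.55% × 148/365 = £9,741.6438
2013-05-29 to 2013-12-25: 211 days at 28.5 mills → £1,550,000 × 2.85% × 211/365 = £25,536.7808
2013-12-26 to 2013-12-31: 6 days at 40.5 mills → £1,550,000 × 4.05% × 6/365 = £1,031.9178
Total = £36,310.3425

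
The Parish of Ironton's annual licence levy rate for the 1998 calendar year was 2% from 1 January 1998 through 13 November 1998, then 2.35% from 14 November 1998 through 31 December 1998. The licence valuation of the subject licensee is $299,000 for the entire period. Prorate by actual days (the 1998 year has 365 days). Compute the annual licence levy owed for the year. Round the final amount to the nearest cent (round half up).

1 January – 13 November 1998: 317 days at 2% → $299,000 × 2% × 317/365 = $5,193.5890
14 November – 31 December 1998: 48 days at 2.35% → $299,000 × 2.35% × 48/365 = $924.0329
Total = $6,117.6219

$6,117.62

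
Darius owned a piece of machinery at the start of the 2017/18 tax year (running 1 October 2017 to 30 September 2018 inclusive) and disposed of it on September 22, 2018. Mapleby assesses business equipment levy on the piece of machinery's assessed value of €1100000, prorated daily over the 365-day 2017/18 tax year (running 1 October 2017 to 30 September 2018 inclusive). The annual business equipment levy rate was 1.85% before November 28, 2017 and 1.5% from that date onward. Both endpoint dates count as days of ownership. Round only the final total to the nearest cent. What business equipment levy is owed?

€16750.14

October 1 – November 27, 2017: 58 days at 1.85% → €1100000 × 1.85% × 58/365 = €3233.6986
November 28, 2017 – September 22, 2018: 299 days at 1.5% → €1100000 × 1.5% × 299/365 = €13516.4384
Total = €16750.1370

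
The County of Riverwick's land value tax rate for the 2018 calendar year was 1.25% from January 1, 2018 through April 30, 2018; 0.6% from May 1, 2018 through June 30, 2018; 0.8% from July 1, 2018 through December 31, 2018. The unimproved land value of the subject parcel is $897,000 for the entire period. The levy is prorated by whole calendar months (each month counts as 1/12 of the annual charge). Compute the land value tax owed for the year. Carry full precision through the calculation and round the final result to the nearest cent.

$8,222.50

January 1 – April 30, 2018: 4 months at 1.25% → $897,000 × 1.25% × 4/12 = $3,737.5000
May 1 – June 30, 2018: 2 months at 0.6% → $897,000 × 0.6% × 2/12 = $897.0000
July 1 – December 31, 2018: 6 months at 0.8% → $897,000 × 0.8% × 6/12 = $3,588.0000
Total = $8,222.5000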